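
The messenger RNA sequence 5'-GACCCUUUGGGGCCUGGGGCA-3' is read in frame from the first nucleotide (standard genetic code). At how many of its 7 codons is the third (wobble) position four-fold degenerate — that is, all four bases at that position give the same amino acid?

Codon 1 GAC (Asp): third position 2-fold.
Codon 2 CCU (Pro): third position 4-fold.
Codon 3 UUG (Leu): third position 2-fold.
Codon 4 GGG (Gly): third position 4-fold.
Codon 5 CCU (Pro): third position 4-fold.
Codon 6 GGG (Gly): third position 4-fold.
Codon 7 GCA (Ala): third position 4-fold.
Four-fold degenerate third positions: 5.

5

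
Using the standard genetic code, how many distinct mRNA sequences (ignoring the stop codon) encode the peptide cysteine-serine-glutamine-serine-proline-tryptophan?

576

Cys: 2 codons.
Ser: 6 codons.
Gln: 2 codons.
Ser: 6 codons.
Pro: 4 codons.
Trp: 1 codon.
2 × 6 × 2 × 6 × 4 × 1 = 576.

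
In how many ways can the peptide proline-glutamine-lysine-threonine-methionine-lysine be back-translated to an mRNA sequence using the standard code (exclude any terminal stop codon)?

128

Pro: 4 codons.
Gln: 2 codons.
Lys: 2 codons.
Thr: 4 codons.
Met: 1 codon.
Lys: 2 codons.
4 × 2 × 2 × 4 × 1 × 2 = 128.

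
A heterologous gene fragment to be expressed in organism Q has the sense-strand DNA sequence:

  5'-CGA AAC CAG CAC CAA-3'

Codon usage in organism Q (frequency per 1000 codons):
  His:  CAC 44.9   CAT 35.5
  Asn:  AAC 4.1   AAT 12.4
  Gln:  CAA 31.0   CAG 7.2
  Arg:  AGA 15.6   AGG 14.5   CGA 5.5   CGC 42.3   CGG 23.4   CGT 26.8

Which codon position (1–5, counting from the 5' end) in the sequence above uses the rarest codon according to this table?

2

Codon 1 CGA (Arg): 5.5 per 1000.
Codon 2 AAC (Asn): 4.1 per 1000.
Codon 3 CAG (Gln): 7.2 per 1000.
Codon 4 CAC (His): 44.9 per 1000.
Codon 5 CAA (Gln): 31.0 per 1000.
Lowest frequency is 4.1 at codon 2.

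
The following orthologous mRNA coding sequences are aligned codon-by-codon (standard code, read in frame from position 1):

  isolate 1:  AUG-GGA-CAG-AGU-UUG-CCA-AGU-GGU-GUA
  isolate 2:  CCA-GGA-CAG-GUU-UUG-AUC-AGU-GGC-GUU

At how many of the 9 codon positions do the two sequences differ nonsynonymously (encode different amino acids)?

Codon 1: AUG Met / CCA Pro — nonsynonymous.
Codon 2: GGA Gly / GGA Gly — identical.
Codon 3: CAG Gln / CAG Gln — identical.
Codon 4: AGU Ser / GUU Val — nonsynonymous.
Codon 5: UUG Leu / UUG Leu — identical.
Codon 6: CCA Pro / AUC Ile — nonsynonymous.
Codon 7: AGU Ser / AGU Ser — identical.
Codon 8: GGU Gly / GGC Gly — synonymous.
Codon 9: GUA Val / GUU Val — synonymous.
Nonsynonymous differences: 3.

3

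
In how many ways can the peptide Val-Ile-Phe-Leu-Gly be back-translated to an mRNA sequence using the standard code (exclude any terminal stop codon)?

576

Val: 4 codons.
Ile: 3 codons.
Phe: 2 codons.
Leu: 6 codons.
Gly: 4 codons.
4 × 3 × 2 × 6 × 4 = 576.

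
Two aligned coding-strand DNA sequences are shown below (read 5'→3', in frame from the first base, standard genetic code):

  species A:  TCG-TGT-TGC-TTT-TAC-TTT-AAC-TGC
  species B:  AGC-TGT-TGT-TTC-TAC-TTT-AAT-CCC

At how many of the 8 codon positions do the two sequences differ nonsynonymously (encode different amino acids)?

Codon 1: TCG Ser / AGC Ser — synonymous.
Codon 2: TGT Cys / TGT Cys — identical.
Codon 3: TGC Cys / TGT Cys — synonymous.
Codon 4: TTT Phe / TTC Phe — synonymous.
Codon 5: TAC Tyr / TAC Tyr — identical.
Codon 6: TTT Phe / TTT Phe — identical.
Codon 7: AAC Asn / AAT Asn — synonymous.
Codon 8: TGC Cys / CCC Pro — nonsynonymous.
Nonsynonymous differences: 1.

1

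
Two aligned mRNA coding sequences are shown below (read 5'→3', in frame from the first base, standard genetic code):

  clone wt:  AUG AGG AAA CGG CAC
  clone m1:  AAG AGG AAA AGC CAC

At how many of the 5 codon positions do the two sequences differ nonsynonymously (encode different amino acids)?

Codon 1: AUG Met / AAG Lys — nonsynonymous.
Codon 2: AGG Arg / AGG Arg — identical.
Codon 3: AAA Lys / AAA Lys — identical.
Codon 4: CGG Arg / AGC Ser — nonsynonymous.
Codon 5: CAC His / CAC His — identical.
Nonsynonymous differences: 2.

2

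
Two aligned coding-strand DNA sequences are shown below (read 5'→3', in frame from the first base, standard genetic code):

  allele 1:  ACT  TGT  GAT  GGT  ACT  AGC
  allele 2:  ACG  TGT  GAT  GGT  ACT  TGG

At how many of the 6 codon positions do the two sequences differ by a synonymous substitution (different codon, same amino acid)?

Codon 1: ACT Thr / ACG Thr — synonymous.
Codon 2: TGT Cys / TGT Cys — identical.
Codon 3: GAT Asp / GAT Asp — identical.
Codon 4: GGT Gly / GGT Gly — identical.
Codon 5: ACT Thr / ACT Thr — identical.
Codon 6: AGC Ser / TGG Trp — nonsynonymous.
Synonymous differences: 1.

1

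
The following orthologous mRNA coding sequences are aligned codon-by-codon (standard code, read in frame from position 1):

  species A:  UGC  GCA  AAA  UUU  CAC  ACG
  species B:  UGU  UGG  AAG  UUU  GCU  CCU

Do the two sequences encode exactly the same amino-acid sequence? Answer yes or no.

Codon 1: UGC Cys / UGU Cys — synonymous.
Codon 2: GCA Ala / UGG Trp — nonsynonymous.
Codon 3: AAA Lys / AAG Lys — synonymous.
Codon 4: UUU Phe / UUU Phe — identical.
Codon 5: CAC His / GCU Ala — nonsynonymous.
Codon 6: ACG Thr / CCU Pro — nonsynonymous.
Nonsynonymous differences: 3 → different protein.

no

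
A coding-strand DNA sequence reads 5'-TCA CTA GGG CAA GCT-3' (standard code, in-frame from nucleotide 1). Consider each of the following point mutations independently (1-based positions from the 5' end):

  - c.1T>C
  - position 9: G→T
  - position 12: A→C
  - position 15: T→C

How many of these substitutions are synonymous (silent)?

2

Codon 1: TCA (Ser) → CCA (Pro) — missense.
Codon 3: GGG (Gly) → GGT (Gly) — synonymous.
Codon 4: CAA (Gln) → CAC (His) — missense.
Codon 5: GCT (Ala) → GCC (Ala) — synonymous.
Synonymous: 2 of 4.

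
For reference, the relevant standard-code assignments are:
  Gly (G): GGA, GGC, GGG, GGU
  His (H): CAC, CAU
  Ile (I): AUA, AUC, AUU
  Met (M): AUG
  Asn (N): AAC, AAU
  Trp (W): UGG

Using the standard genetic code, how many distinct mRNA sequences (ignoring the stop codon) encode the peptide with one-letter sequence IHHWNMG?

Ile: 3 codons.
His: 2 codons.
His: 2 codons.
Trp: 1 codon.
Asn: 2 codons.
Met: 1 codon.
Gly: 4 codons.
3 × 2 × 2 × 1 × 2 × 1 × 4 = 96.

96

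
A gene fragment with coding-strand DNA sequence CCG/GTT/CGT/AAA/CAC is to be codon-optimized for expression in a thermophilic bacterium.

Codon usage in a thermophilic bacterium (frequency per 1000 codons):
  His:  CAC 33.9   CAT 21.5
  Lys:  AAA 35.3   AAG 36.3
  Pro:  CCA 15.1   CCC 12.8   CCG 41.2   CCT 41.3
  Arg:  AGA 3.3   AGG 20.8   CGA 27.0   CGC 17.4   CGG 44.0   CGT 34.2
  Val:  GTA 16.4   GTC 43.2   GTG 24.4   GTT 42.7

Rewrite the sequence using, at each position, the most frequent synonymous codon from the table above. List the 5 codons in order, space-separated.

Codon 1 (Pro): best is CCT at 41.3.
Codon 2 (Val): best is GTC at 43.2.
Codon 3 (Arg): best is CGG at 44.0.
Codon 4 (Lys): best is AAG at 36.3.
Codon 5 (His): best is CAC at 33.9.

CCT GTC CGG AAG CAC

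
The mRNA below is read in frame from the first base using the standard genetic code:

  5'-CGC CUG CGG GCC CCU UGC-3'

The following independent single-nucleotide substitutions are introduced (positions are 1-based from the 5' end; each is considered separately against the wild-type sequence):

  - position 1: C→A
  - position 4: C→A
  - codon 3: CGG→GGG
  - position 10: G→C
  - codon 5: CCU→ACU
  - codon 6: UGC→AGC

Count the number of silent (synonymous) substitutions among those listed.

Codon 1: CGC (Arg) → AGC (Ser) — missense.
Codon 2: CUG (Leu) → AUG (Met) — missense.
Codon 3: CGG (Arg) → GGG (Gly) — missense.
Codon 4: GCC (Ala) → CCC (Pro) — missense.
Codon 5: CCU (Pro) → ACU (Thr) — missense.
Codon 6: UGC (Cys) → AGC (Ser) — missense.
Synonymous: 0 of 6.

0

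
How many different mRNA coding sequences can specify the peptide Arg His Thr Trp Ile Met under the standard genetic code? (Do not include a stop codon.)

Arg: 6 codons.
His: 2 codons.
Thr: 4 codons.
Trp: 1 codon.
Ile: 3 codons.
Met: 1 codon.
6 × 2 × 4 × 1 × 3 × 1 = 144.

144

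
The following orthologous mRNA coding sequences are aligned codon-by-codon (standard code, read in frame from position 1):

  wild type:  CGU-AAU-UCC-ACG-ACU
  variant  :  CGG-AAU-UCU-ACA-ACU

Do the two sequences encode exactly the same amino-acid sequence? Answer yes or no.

yes

Codon 1: CGU Arg / CGG Arg — synonymous.
Codon 2: AAU Asn / AAU Asn — identical.
Codon 3: UCC Ser / UCU Ser — synonymous.
Codon 4: ACG Thr / ACA Thr — synonymous.
Codon 5: ACU Thr / ACU Thr — identical.
Nonsynonymous differences: 0 → same protein.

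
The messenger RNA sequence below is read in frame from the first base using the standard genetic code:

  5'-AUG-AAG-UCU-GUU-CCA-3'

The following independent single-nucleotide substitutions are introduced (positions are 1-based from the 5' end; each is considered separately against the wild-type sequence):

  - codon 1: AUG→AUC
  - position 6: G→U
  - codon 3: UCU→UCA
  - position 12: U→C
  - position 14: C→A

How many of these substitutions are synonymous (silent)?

2

Codon 1: AUG (Met) → AUC (Ile) — missense.
Codon 2: AAG (Lys) → AAU (Asn) — missense.
Codon 3: UCU (Ser) → UCA (Ser) — synonymous.
Codon 4: GUU (Val) → GUC (Val) — synonymous.
Codon 5: CCA (Pro) → CAA (Gln) — missense.
Synonymous: 2 of 5.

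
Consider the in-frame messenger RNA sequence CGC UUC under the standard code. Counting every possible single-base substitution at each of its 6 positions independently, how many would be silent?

4

Codon 1 (CGC, Arg): 3 synonymous substitutions.
Codon 2 (UUC, Phe): 1 synonymous substitution.
Total: 3 + 1 = 4.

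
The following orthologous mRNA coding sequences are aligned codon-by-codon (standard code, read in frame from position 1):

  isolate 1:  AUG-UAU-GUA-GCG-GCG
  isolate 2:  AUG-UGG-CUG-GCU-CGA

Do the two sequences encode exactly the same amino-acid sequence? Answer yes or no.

no

Codon 1: AUG Met / AUG Met — identical.
Codon 2: UAU Tyr / UGG Trp — nonsynonymous.
Codon 3: GUA Val / CUG Leu — nonsynonymous.
Codon 4: GCG Ala / GCU Ala — synonymous.
Codon 5: GCG Ala / CGA Arg — nonsynonymous.
Nonsynonymous differences: 3 → different protein.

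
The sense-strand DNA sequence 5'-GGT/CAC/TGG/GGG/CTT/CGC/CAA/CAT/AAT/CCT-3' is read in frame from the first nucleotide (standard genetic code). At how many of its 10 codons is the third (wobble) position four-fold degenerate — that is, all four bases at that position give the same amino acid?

5

Codon 1 GGT (Gly): third position 4-fold.
Codon 2 CAC (His): third position 2-fold.
Codon 3 TGG (Trp): third position 1-fold.
Codon 4 GGG (Gly): third position 4-fold.
Codon 5 CTT (Leu): third position 4-fold.
Codon 6 CGC (Arg): third position 4-fold.
Codon 7 CAA (Gln): third position 2-fold.
Codon 8 CAT (His): third position 2-fold.
Codon 9 AAT (Asn): third position 2-fold.
Codon 10 CCT (Pro): third position 4-fold.
Four-fold degenerate third positions: 5.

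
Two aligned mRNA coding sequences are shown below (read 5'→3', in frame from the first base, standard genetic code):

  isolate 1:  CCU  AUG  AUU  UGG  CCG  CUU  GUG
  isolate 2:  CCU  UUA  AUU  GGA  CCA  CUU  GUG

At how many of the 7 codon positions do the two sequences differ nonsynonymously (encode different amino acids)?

2

Codon 1: CCU Pro / CCU Pro — identical.
Codon 2: AUG Met / UUA Leu — nonsynonymous.
Codon 3: AUU Ile / AUU Ile — identical.
Codon 4: UGG Trp / GGA Gly — nonsynonymous.
Codon 5: CCG Pro / CCA Pro — synonymous.
Codon 6: CUU Leu / CUU Leu — identical.
Codon 7: GUG Val / GUG Val — identical.
Nonsynonymous differences: 2.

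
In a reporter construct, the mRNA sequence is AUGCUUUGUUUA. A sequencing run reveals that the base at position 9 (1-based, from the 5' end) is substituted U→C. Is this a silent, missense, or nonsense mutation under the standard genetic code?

silent

Position 9 falls in codon 3: UGU → Cys.
After the substitution the codon is UGC → Cys.
Both encode Cys, so the change is synonymous.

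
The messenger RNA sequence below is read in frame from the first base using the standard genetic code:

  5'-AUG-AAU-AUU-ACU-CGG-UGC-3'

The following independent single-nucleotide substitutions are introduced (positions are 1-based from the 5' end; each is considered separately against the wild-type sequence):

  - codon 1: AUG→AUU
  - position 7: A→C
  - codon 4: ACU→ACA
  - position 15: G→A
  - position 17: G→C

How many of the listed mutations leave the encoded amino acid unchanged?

2

Codon 1: AUG (Met) → AUU (Ile) — missense.
Codon 3: AUU (Ile) → CUU (Leu) — missense.
Codon 4: ACU (Thr) → ACA (Thr) — synonymous.
Codon 5: CGG (Arg) → CGA (Arg) — synonymous.
Codon 6: UGC (Cys) → UCC (Ser) — missense.
Synonymous: 2 of 5.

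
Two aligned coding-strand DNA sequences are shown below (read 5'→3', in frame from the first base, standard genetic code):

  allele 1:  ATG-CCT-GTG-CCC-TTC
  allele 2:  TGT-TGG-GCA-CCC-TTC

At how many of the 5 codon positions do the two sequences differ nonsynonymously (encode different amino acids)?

3

Codon 1: ATG Met / TGT Cys — nonsynonymous.
Codon 2: CCT Pro / TGG Trp — nonsynonymous.
Codon 3: GTG Val / GCA Ala — nonsynonymous.
Codon 4: CCC Pro / CCC Pro — identical.
Codon 5: TTC Phe / TTC Phe — identical.
Nonsynonymous differences: 3.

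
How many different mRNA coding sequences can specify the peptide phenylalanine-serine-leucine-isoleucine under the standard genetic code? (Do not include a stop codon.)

Phe: 2 codons.
Ser: 6 codons.
Leu: 6 codons.
Ile: 3 codons.
2 × 6 × 6 × 3 = 216.

216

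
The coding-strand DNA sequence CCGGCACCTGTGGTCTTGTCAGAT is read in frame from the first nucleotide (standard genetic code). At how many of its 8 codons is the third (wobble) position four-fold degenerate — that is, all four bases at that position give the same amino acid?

Codon 1 CCG (Pro): third position 4-fold.
Codon 2 GCA (Ala): third position 4-fold.
Codon 3 CCT (Pro): third position 4-fold.
Codon 4 GTG (Val): third position 4-fold.
Codon 5 GTC (Val): third position 4-fold.
Codon 6 TTG (Leu): third position 2-fold.
Codon 7 TCA (Ser): third position 4-fold.
Codon 8 GAT (Asp): third position 2-fold.
Four-fold degenerate third positions: 6.

6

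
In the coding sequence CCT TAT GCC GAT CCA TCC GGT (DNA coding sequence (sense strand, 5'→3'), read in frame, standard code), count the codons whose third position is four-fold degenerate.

5

Codon 1 CCT (Pro): third position 4-fold.
Codon 2 TAT (Tyr): third position 2-fold.
Codon 3 GCC (Ala): third position 4-fold.
Codon 4 GAT (Asp): third position 2-fold.
Codon 5 CCA (Pro): third position 4-fold.
Codon 6 TCC (Ser): third position 4-fold.
Codon 7 GGT (Gly): third position 4-fold.
Four-fold degenerate third positions: 5.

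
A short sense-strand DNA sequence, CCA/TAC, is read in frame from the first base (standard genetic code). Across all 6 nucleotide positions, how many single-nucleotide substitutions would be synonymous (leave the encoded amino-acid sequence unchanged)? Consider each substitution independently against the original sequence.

4

Codon 1 (CCA, Pro): 3 synonymous substitutions.
Codon 2 (TAC, Tyr): 1 synonymous substitution.
Total: 3 + 1 = 4.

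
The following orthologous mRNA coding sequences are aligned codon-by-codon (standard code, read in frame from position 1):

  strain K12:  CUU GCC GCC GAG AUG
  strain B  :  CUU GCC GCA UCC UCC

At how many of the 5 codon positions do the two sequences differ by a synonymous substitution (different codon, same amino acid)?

1

Codon 1: CUU Leu / CUU Leu — identical.
Codon 2: GCC Ala / GCC Ala — identical.
Codon 3: GCC Ala / GCA Ala — synonymous.
Codon 4: GAG Glu / UCC Ser — nonsynonymous.
Codon 5: AUG Met / UCC Ser — nonsynonymous.
Synonymous differences: 1.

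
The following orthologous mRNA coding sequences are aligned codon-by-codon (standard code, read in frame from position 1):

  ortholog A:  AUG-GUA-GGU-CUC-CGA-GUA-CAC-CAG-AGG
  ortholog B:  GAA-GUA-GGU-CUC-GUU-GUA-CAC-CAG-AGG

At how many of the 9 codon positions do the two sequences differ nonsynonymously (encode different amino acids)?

2

Codon 1: AUG Met / GAA Glu — nonsynonymous.
Codon 2: GUA Val / GUA Val — identical.
Codon 3: GGU Gly / GGU Gly — identical.
Codon 4: CUC Leu / CUC Leu — identical.
Codon 5: CGA Arg / GUU Val — nonsynonymous.
Codon 6: GUA Val / GUA Val — identical.
Codon 7: CAC His / CAC His — identical.
Codon 8: CAG Gln / CAG Gln — identical.
Codon 9: AGG Arg / AGG Arg — identical.
Nonsynonymous differences: 2.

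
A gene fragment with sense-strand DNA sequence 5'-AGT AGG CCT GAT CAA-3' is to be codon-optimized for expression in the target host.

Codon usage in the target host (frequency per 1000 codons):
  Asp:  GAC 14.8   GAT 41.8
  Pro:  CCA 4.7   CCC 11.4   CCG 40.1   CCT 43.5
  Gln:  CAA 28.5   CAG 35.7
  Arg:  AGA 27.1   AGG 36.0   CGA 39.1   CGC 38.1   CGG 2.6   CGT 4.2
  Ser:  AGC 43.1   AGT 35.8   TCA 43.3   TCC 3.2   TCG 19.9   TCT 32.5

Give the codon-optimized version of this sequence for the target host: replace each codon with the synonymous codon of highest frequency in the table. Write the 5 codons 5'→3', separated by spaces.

TCA CGA CCT GAT CAG

Codon 1 (Ser): best is TCA at 43.3.
Codon 2 (Arg): best is CGA at 39.1.
Codon 3 (Pro): best is CCT at 43.5.
Codon 4 (Asp): best is GAT at 41.8.
Codon 5 (Gln): best is CAG at 35.7.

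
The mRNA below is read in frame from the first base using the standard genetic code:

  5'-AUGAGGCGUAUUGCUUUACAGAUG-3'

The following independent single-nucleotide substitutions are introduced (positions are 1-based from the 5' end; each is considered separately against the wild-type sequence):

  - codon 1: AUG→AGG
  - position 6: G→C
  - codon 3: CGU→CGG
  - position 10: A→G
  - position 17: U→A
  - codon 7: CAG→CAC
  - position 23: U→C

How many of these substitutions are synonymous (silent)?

1

Codon 1: AUG (Met) → AGG (Arg) — missense.
Codon 2: AGG (Arg) → AGC (Ser) — missense.
Codon 3: CGU (Arg) → CGG (Arg) — synonymous.
Codon 4: AUU (Ile) → GUU (Val) — missense.
Codon 6: UUA (Leu) → UAA (Stop) — nonsense.
Codon 7: CAG (Gln) → CAC (His) — missense.
Codon 8: AUG (Met) → ACG (Thr) — missense.
Synonymous: 1 of 7.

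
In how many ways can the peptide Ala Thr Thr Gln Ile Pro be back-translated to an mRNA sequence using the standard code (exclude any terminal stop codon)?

Ala: 4 codons.
Thr: 4 codons.
Thr: 4 codons.
Gln: 2 codons.
Ile: 3 codons.
Pro: 4 codons.
4 × 4 × 4 × 2 × 3 × 4 = 1536.

1536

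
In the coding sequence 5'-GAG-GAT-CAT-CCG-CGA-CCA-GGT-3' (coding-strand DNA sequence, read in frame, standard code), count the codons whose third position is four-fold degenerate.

4

Codon 1 GAG (Glu): third position 2-fold.
Codon 2 GAT (Asp): third position 2-fold.
Codon 3 CAT (His): third position 2-fold.
Codon 4 CCG (Pro): third position 4-fold.
Codon 5 CGA (Arg): third position 4-fold.
Codon 6 CCA (Pro): third position 4-fold.
Codon 7 GGT (Gly): third position 4-fold.
Four-fold degenerate third positions: 4.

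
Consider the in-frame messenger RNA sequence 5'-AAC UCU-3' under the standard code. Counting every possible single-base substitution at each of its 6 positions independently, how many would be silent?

Codon 1 (AAC, Asn): 1 synonymous substitution.
Codon 2 (UCU, Ser): 3 synonymous substitutions.
Total: 1 + 3 = 4.

4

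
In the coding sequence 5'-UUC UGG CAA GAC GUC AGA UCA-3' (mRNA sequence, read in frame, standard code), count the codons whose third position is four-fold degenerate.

Codon 1 UUC (Phe): third position 2-fold.
Codon 2 UGG (Trp): third position 1-fold.
Codon 3 CAA (Gln): third position 2-fold.
Codon 4 GAC (Asp): third position 2-fold.
Codon 5 GUC (Val): third position 4-fold.
Codon 6 AGA (Arg): third position 2-fold.
Codon 7 UCA (Ser): third position 4-fold.
Four-fold degenerate third positions: 2.

2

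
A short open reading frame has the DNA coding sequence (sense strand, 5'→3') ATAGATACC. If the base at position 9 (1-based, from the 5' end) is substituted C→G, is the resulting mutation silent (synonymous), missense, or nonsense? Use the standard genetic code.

silent

Position 9 falls in codon 3: ACC → Thr.
After the substitution the codon is ACG → Thr.
Both encode Thr, so the change is synonymous.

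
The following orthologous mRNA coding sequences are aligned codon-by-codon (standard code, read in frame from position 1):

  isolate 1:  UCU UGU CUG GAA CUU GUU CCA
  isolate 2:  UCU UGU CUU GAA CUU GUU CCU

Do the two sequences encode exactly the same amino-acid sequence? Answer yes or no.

Codon 1: UCU Ser / UCU Ser — identical.
Codon 2: UGU Cys / UGU Cys — identical.
Codon 3: CUG Leu / CUU Leu — synonymous.
Codon 4: GAA Glu / GAA Glu — identical.
Codon 5: CUU Leu / CUU Leu — identical.
Codon 6: GUU Val / GUU Val — identical.
Codon 7: CCA Pro / CCU Pro — synonymous.
Nonsynonymous differences: 0 → same protein.

yes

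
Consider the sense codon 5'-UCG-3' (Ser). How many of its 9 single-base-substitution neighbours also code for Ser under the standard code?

Position 1: none → 0 synonymous.
Position 2: none → 0 synonymous.
Position 3: UCU, UCC, UCA → 3 synonymous.
Total: 0 + 0 + 3 = 3.

3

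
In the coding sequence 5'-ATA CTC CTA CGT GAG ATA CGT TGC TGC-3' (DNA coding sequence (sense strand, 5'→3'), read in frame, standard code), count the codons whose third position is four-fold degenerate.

Codon 1 ATA (Ile): third position 3-fold.
Codon 2 CTC (Leu): third position 4-fold.
Codon 3 CTA (Leu): third position 4-fold.
Codon 4 CGT (Arg): third position 4-fold.
Codon 5 GAG (Glu): third position 2-fold.
Codon 6 ATA (Ile): third position 3-fold.
Codon 7 CGT (Arg): third position 4-fold.
Codon 8 TGC (Cys): third position 2-fold.
Codon 9 TGC (Cys): third position 2-fold.
Four-fold degenerate third positions: 4.

4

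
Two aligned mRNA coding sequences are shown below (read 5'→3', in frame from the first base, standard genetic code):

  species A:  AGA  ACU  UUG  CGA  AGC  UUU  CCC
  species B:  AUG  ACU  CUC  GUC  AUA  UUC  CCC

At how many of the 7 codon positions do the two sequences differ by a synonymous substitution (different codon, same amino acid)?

Codon 1: AGA Arg / AUG Met — nonsynonymous.
Codon 2: ACU Thr / ACU Thr — identical.
Codon 3: UUG Leu / CUC Leu — synonymous.
Codon 4: CGA Arg / GUC Val — nonsynonymous.
Codon 5: AGC Ser / AUA Ile — nonsynonymous.
Codon 6: UUU Phe / UUC Phe — synonymous.
Codon 7: CCC Pro / CCC Pro — identical.
Synonymous differences: 2.

2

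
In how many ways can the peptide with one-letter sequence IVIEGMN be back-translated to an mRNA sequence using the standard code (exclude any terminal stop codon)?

576

Ile: 3 codons.
Val: 4 codons.
Ile: 3 codons.
Glu: 2 codons.
Gly: 4 codons.
Met: 1 codon.
Asn: 2 codons.
3 × 4 × 3 × 2 × 4 × 1 × 2 = 576.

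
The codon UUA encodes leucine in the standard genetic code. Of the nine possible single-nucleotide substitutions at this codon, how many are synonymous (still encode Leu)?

Position 1: CUA → 1 synonymous.
Position 2: none → 0 synonymous.
Position 3: UUG → 1 synonymous.
Total: 1 + 0 + 1 = 2.

2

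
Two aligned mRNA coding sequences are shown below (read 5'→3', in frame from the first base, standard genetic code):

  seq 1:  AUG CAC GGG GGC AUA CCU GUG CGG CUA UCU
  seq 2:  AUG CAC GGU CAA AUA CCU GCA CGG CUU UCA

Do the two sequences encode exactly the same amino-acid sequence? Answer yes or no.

no

Codon 1: AUG Met / AUG Met — identical.
Codon 2: CAC His / CAC His — identical.
Codon 3: GGG Gly / GGU Gly — synonymous.
Codon 4: GGC Gly / CAA Gln — nonsynonymous.
Codon 5: AUA Ile / AUA Ile — identical.
Codon 6: CCU Pro / CCU Pro — identical.
Codon 7: GUG Val / GCA Ala — nonsynonymous.
Codon 8: CGG Arg / CGG Arg — identical.
Codon 9: CUA Leu / CUU Leu — synonymous.
Codon 10: UCU Ser / UCA Ser — synonymous.
Nonsynonymous differences: 2 → different protein.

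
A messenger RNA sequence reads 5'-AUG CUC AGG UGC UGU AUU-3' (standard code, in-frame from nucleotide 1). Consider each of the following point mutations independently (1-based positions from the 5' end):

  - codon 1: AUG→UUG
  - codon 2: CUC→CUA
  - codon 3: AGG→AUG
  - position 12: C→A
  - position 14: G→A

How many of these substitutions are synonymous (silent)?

Codon 1: AUG (Met) → UUG (Leu) — missense.
Codon 2: CUC (Leu) → CUA (Leu) — synonymous.
Codon 3: AGG (Arg) → AUG (Met) — missense.
Codon 4: UGC (Cys) → UGA (Stop) — nonsense.
Codon 5: UGU (Cys) → UAU (Tyr) — missense.
Synonymous: 1 of 5.

1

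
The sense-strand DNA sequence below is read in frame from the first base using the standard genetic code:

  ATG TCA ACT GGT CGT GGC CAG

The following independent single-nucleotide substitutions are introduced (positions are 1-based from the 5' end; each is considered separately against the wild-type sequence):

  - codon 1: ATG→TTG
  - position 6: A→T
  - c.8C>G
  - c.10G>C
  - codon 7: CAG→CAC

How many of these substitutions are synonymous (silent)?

Codon 1: ATG (Met) → TTG (Leu) — missense.
Codon 2: TCA (Ser) → TCT (Ser) — synonymous.
Codon 3: ACT (Thr) → AGT (Ser) — missense.
Codon 4: GGT (Gly) → CGT (Arg) — missense.
Codon 7: CAG (Gln) → CAC (His) — missense.
Synonymous: 1 of 5.

1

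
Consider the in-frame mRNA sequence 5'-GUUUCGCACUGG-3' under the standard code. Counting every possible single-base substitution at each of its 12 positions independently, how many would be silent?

7

Codon 1 (GUU, Val): 3 synonymous substitutions.
Codon 2 (UCG, Ser): 3 synonymous substitutions.
Codon 3 (CAC, His): 1 synonymous substitution.
Codon 4 (UGG, Trp): 0 synonymous substitutions.
Total: 3 + 3 + 1 + 0 = 7.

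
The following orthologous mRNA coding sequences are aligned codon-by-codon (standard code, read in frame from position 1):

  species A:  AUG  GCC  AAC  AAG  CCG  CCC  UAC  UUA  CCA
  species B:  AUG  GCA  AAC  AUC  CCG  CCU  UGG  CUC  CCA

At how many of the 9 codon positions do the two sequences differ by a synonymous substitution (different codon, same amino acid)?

3

Codon 1: AUG Met / AUG Met — identical.
Codon 2: GCC Ala / GCA Ala — synonymous.
Codon 3: AAC Asn / AAC Asn — identical.
Codon 4: AAG Lys / AUC Ile — nonsynonymous.
Codon 5: CCG Pro / CCG Pro — identical.
Codon 6: CCC Pro / CCU Pro — synonymous.
Codon 7: UAC Tyr / UGG Trp — nonsynonymous.
Codon 8: UUA Leu / CUC Leu — synonymous.
Codon 9: CCA Pro / CCA Pro — identical.
Synonymous differences: 3.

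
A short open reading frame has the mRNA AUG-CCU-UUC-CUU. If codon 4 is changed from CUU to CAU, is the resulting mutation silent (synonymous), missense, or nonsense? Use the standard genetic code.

Position 11 falls in codon 4: CUU → Leu.
After the substitution the codon is CAU → His.
Leu ≠ His, so this is a missense mutation.

missense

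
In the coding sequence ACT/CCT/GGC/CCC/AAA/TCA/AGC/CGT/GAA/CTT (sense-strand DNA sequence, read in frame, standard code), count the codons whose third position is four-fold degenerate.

Codon 1 ACT (Thr): third position 4-fold.
Codon 2 CCT (Pro): third position 4-fold.
Codon 3 GGC (Gly): third position 4-fold.
Codon 4 CCC (Pro): third position 4-fold.
Codon 5 AAA (Lys): third position 2-fold.
Codon 6 TCA (Ser): third position 4-fold.
Codon 7 AGC (Ser): third position 2-fold.
Codon 8 CGT (Arg): third position 4-fold.
Codon 9 GAA (Glu): third position 2-fold.
Codon 10 CTT (Leu): third position 4-fold.
Four-fold degenerate third positions: 7.

7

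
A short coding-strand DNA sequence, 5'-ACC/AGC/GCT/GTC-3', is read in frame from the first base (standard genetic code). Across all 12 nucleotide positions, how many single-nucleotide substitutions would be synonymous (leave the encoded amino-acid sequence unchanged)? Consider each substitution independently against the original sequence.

10

Codon 1 (ACC, Thr): 3 synonymous substitutions.
Codon 2 (AGC, Ser): 1 synonymous substitution.
Codon 3 (GCT, Ala): 3 synonymous substitutions.
Codon 4 (GTC, Val): 3 synonymous substitutions.
Total: 3 + 1 + 3 + 3 = 10.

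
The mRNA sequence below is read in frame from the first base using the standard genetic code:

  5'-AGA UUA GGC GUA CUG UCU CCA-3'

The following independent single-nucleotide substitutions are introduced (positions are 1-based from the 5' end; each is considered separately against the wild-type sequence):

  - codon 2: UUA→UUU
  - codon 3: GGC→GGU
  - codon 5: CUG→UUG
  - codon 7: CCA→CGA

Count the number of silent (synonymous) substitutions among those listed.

Codon 2: UUA (Leu) → UUU (Phe) — missense.
Codon 3: GGC (Gly) → GGU (Gly) — synonymous.
Codon 5: CUG (Leu) → UUG (Leu) — synonymous.
Codon 7: CCA (Pro) → CGA (Arg) — missense.
Synonymous: 2 of 4.

2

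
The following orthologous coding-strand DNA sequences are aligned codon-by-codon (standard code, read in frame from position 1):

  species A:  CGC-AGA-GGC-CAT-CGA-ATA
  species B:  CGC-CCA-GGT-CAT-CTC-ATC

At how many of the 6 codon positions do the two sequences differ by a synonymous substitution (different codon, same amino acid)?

2

Codon 1: CGC Arg / CGC Arg — identical.
Codon 2: AGA Arg / CCA Pro — nonsynonymous.
Codon 3: GGC Gly / GGT Gly — synonymous.
Codon 4: CAT His / CAT His — identical.
Codon 5: CGA Arg / CTC Leu — nonsynonymous.
Codon 6: ATA Ile / ATC Ile — synonymous.
Synonymous differences: 2.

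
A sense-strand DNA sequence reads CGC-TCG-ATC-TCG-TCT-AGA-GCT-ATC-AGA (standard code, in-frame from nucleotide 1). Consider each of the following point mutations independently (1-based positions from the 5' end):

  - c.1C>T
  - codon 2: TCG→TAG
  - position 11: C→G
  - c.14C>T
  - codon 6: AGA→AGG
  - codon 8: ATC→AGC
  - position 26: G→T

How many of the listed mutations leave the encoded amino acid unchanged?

Codon 1: CGC (Arg) → TGC (Cys) — missense.
Codon 2: TCG (Ser) → TAG (Stop) — nonsense.
Codon 4: TCG (Ser) → TGG (Trp) — missense.
Codon 5: TCT (Ser) → TTT (Phe) — missense.
Codon 6: AGA (Arg) → AGG (Arg) — synonymous.
Codon 8: ATC (Ile) → AGC (Ser) — missense.
Codon 9: AGA (Arg) → ATA (Ile) — missense.
Synonymous: 1 of 7.

1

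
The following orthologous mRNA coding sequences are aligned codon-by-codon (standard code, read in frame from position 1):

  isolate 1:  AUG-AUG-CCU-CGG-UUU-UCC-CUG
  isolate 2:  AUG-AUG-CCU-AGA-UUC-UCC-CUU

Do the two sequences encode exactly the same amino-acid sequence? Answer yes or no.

Codon 1: AUG Met / AUG Met — identical.
Codon 2: AUG Met / AUG Met — identical.
Codon 3: CCU Pro / CCU Pro — identical.
Codon 4: CGG Arg / AGA Arg — synonymous.
Codon 5: UUU Phe / UUC Phe — synonymous.
Codon 6: UCC Ser / UCC Ser — identical.
Codon 7: CUG Leu / CUU Leu — synonymous.
Nonsynonymous differences: 0 → same protein.

yes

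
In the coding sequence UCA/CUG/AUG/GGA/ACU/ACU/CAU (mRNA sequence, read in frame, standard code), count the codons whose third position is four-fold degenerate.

5

Codon 1 UCA (Ser): third position 4-fold.
Codon 2 CUG (Leu): third position 4-fold.
Codon 3 AUG (Met): third position 1-fold.
Codon 4 GGA (Gly): third position 4-fold.
Codon 5 ACU (Thr): third position 4-fold.
Codon 6 ACU (Thr): third position 4-fold.
Codon 7 CAU (His): third position 2-fold.
Four-fold degenerate third positions: 5.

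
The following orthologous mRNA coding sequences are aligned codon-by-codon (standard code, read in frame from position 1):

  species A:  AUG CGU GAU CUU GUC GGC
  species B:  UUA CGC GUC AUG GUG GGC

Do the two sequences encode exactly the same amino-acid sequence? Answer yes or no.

Codon 1: AUG Met / UUA Leu — nonsynonymous.
Codon 2: CGU Arg / CGC Arg — synonymous.
Codon 3: GAU Asp / GUC Val — nonsynonymous.
Codon 4: CUU Leu / AUG Met — nonsynonymous.
Codon 5: GUC Val / GUG Val — synonymous.
Codon 6: GGC Gly / GGC Gly — identical.
Nonsynonymous differences: 3 → different protein.

no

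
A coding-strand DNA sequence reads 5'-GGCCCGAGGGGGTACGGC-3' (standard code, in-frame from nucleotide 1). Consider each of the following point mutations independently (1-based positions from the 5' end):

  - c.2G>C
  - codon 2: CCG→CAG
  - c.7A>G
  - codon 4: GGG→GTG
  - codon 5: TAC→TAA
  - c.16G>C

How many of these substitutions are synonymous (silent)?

0

Codon 1: GGC (Gly) → GCC (Ala) — missense.
Codon 2: CCG (Pro) → CAG (Gln) — missense.
Codon 3: AGG (Arg) → GGG (Gly) — missense.
Codon 4: GGG (Gly) → GTG (Val) — missense.
Codon 5: TAC (Tyr) → TAA (Stop) — nonsense.
Codon 6: GGC (Gly) → CGC (Arg) — missense.
Synonymous: 0 of 6.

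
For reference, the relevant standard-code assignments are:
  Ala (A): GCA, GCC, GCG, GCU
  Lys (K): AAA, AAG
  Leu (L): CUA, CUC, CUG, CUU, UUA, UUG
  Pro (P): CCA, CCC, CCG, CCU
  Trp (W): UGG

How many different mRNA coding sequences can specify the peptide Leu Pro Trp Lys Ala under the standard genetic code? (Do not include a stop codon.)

192

Leu: 6 codons.
Pro: 4 codons.
Trp: 1 codon.
Lys: 2 codons.
Ala: 4 codons.
6 × 4 × 1 × 2 × 4 = 192.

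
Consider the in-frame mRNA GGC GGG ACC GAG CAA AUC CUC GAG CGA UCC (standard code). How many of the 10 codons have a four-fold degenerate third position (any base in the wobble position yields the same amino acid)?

6

Codon 1 GGC (Gly): third position 4-fold.
Codon 2 GGG (Gly): third position 4-fold.
Codon 3 ACC (Thr): third position 4-fold.
Codon 4 GAG (Glu): third position 2-fold.
Codon 5 CAA (Gln): third position 2-fold.
Codon 6 AUC (Ile): third position 3-fold.
Codon 7 CUC (Leu): third position 4-fold.
Codon 8 GAG (Glu): third position 2-fold.
Codon 9 CGA (Arg): third position 4-fold.
Codon 10 UCC (Ser): third position 4-fold.
Four-fold degenerate third positions: 6.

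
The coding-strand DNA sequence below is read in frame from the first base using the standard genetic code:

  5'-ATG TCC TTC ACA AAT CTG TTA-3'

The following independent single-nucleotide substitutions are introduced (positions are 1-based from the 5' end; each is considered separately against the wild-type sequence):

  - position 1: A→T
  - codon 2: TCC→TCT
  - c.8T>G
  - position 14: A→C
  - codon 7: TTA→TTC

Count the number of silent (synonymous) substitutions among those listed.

1

Codon 1: ATG (Met) → TTG (Leu) — missense.
Codon 2: TCC (Ser) → TCT (Ser) — synonymous.
Codon 3: TTC (Phe) → TGC (Cys) — missense.
Codon 5: AAT (Asn) → ACT (Thr) — missense.
Codon 7: TTA (Leu) → TTC (Phe) — missense.
Synonymous: 1 of 5.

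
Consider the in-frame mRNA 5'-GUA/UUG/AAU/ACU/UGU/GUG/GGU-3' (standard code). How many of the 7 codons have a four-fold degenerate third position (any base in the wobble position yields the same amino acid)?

4

Codon 1 GUA (Val): third position 4-fold.
Codon 2 UUG (Leu): third position 2-fold.
Codon 3 AAU (Asn): third position 2-fold.
Codon 4 ACU (Thr): third position 4-fold.
Codon 5 UGU (Cys): third position 2-fold.
Codon 6 GUG (Val): third position 4-fold.
Codon 7 GGU (Gly): third position 4-fold.
Four-fold degenerate third positions: 4.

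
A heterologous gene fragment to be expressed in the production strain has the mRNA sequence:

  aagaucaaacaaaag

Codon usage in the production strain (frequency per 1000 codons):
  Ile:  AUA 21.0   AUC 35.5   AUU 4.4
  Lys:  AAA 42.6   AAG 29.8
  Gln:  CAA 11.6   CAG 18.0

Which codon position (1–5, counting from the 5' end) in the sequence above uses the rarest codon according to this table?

Codon 1 AAG (Lys): 29.8 per 1000.
Codon 2 AUC (Ile): 35.5 per 1000.
Codon 3 AAA (Lys): 42.6 per 1000.
Codon 4 CAA (Gln): 11.6 per 1000.
Codon 5 AAG (Lys): 29.8 per 1000.
Lowest frequency is 11.6 at codon 4.

4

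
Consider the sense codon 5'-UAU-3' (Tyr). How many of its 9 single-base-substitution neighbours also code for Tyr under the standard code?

1

Position 1: none → 0 synonymous.
Position 2: none → 0 synonymous.
Position 3: UAC → 1 synonymous.
Total: 0 + 0 + 1 = 1.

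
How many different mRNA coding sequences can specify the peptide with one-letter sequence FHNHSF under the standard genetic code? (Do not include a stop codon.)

Phe: 2 codons.
His: 2 codons.
Asn: 2 codons.
His: 2 codons.
Ser: 6 codons.
Phe: 2 codons.
2 × 2 × 2 × 2 × 6 × 2 = 192.

192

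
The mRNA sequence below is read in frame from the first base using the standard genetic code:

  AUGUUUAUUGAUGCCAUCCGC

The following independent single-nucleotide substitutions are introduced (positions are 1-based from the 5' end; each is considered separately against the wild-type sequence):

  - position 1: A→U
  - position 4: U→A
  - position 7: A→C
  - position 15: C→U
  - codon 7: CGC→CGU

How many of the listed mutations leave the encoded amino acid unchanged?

2

Codon 1: AUG (Met) → UUG (Leu) — missense.
Codon 2: UUU (Phe) → AUU (Ile) — missense.
Codon 3: AUU (Ile) → CUU (Leu) — missense.
Codon 5: GCC (Ala) → GCU (Ala) — synonymous.
Codon 7: CGC (Arg) → CGU (Arg) — synonymous.
Synonymous: 2 of 5.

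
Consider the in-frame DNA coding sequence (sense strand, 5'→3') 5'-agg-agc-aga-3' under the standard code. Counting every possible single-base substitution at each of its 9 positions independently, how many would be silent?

Codon 1 (AGG, Arg): 2 synonymous substitutions.
Codon 2 (AGC, Ser): 1 synonymous substitution.
Codon 3 (AGA, Arg): 2 synonymous substitutions.
Total: 2 + 1 + 2 = 5.

5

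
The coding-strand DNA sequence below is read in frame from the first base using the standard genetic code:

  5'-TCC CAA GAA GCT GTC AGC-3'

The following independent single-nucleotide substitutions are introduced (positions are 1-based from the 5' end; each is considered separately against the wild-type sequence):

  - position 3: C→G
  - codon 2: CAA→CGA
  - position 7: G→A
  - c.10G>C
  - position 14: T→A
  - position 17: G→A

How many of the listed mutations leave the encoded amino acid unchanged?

Codon 1: TCC (Ser) → TCG (Ser) — synonymous.
Codon 2: CAA (Gln) → CGA (Arg) — missense.
Codon 3: GAA (Glu) → AAA (Lys) — missense.
Codon 4: GCT (Ala) → CCT (Pro) — missense.
Codon 5: GTC (Val) → GAC (Asp) — missense.
Codon 6: AGC (Ser) → AAC (Asn) — missense.
Synonymous: 1 of 6.

1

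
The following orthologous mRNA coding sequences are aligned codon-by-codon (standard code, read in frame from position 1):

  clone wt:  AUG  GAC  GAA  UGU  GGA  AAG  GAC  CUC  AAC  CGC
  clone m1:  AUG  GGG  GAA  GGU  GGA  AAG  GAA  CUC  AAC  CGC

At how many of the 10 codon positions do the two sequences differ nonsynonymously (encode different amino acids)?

3

Codon 1: AUG Met / AUG Met — identical.
Codon 2: GAC Asp / GGG Gly — nonsynonymous.
Codon 3: GAA Glu / GAA Glu — identical.
Codon 4: UGU Cys / GGU Gly — nonsynonymous.
Codon 5: GGA Gly / GGA Gly — identical.
Codon 6: AAG Lys / AAG Lys — identical.
Codon 7: GAC Asp / GAA Glu — nonsynonymous.
Codon 8: CUC Leu / CUC Leu — identical.
Codon 9: AAC Asn / AAC Asn — identical.
Codon 10: CGC Arg / CGC Arg — identical.
Nonsynonymous differences: 3.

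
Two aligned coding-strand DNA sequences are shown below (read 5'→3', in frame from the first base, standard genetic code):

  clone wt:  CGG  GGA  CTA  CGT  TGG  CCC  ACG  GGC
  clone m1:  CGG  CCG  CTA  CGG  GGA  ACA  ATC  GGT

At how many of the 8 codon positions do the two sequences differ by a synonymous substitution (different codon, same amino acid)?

Codon 1: CGG Arg / CGG Arg — identical.
Codon 2: GGA Gly / CCG Pro — nonsynonymous.
Codon 3: CTA Leu / CTA Leu — identical.
Codon 4: CGT Arg / CGG Arg — synonymous.
Codon 5: TGG Trp / GGA Gly — nonsynonymous.
Codon 6: CCC Pro / ACA Thr — nonsynonymous.
Codon 7: ACG Thr / ATC Ile — nonsynonymous.
Codon 8: GGC Gly / GGT Gly — synonymous.
Synonymous differences: 2.

2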